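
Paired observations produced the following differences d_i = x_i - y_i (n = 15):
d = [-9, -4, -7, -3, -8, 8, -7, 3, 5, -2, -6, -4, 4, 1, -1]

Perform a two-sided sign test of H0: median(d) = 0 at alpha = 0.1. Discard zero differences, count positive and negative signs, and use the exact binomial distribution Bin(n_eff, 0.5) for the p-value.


Step 1: Discard zero differences. Original n = 15; n_eff = number of nonzero differences = 15.
Nonzero differences (with sign): -9, -4, -7, -3, -8, +8, -7, +3, +5, -2, -6, -4, +4, +1, -1
Step 2: Count signs: positive = 5, negative = 10.
Step 3: Under H0: P(positive) = 0.5, so the number of positives S ~ Bin(15, 0.5).
Step 4: Two-sided exact p-value = sum of Bin(15,0.5) probabilities at or below the observed probability = 0.301758.
Step 5: alpha = 0.1. fail to reject H0.

n_eff = 15, pos = 5, neg = 10, p = 0.301758, fail to reject H0.


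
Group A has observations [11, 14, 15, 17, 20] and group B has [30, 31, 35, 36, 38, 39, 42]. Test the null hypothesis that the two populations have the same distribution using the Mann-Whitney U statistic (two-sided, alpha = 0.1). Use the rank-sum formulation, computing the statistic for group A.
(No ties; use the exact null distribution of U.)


Step 1: Combine and sort all 12 observations; assign midranks.
sorted (value, group): (11,X), (14,X), (15,X), (17,X), (20,X), (30,Y), (31,Y), (35,Y), (36,Y), (38,Y), (39,Y), (42,Y)
ranks: 11->1, 14->2, 15->3, 17->4, 20->5, 30->6, 31->7, 35->8, 36->9, 38->10, 39->11, 42->12
Step 2: Rank sum for X: R1 = 1 + 2 + 3 + 4 + 5 = 15.
Step 3: U_X = R1 - n1(n1+1)/2 = 15 - 5*6/2 = 15 - 15 = 0.
       U_Y = n1*n2 - U_X = 35 - 0 = 35.
Step 4: No ties, so the exact null distribution of U (based on enumerating the C(12,5) = 792 equally likely rank assignments) gives the two-sided p-value.
Step 5: p-value = 0.002525; compare to alpha = 0.1. reject H0.

U_X = 0, p = 0.002525, reject H0 at alpha = 0.1.


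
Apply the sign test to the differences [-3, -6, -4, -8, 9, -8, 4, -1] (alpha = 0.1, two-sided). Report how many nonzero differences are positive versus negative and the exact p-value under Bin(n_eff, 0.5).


Step 1: Discard zero differences. Original n = 8; n_eff = number of nonzero differences = 8.
Nonzero differences (with sign): -3, -6, -4, -8, +9, -8, +4, -1
Step 2: Count signs: positive = 2, negative = 6.
Step 3: Under H0: P(positive) = 0.5, so the number of positives S ~ Bin(8, 0.5).
Step 4: Two-sided exact p-value = sum of Bin(8,0.5) probabilities at or below the observed probability = 0.289062.
Step 5: alpha = 0.1. fail to reject H0.

n_eff = 8, pos = 2, neg = 6, p = 0.289062, fail to reject H0.


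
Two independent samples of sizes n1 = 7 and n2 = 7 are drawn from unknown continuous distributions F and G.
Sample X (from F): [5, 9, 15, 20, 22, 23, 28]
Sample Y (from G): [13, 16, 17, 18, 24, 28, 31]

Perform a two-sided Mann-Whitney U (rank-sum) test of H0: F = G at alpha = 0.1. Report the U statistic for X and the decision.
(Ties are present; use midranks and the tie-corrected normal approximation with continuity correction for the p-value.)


Step 1: Combine and sort all 14 observations; assign midranks.
sorted (value, group): (5,X), (9,X), (13,Y), (15,X), (16,Y), (17,Y), (18,Y), (20,X), (22,X), (23,X), (24,Y), (28,X), (28,Y), (31,Y)
ranks: 5->1, 9->2, 13->3, 15->4, 16->5, 17->6, 18->7, 20->8, 22->9, 23->10, 24->11, 28->12.5, 28->12.5, 31->14
Step 2: Rank sum for X: R1 = 1 + 2 + 4 + 8 + 9 + 10 + 12.5 = 46.5.
Step 3: U_X = R1 - n1(n1+1)/2 = 46.5 - 7*8/2 = 46.5 - 28 = 18.5.
       U_Y = n1*n2 - U_X = 49 - 18.5 = 30.5.
Step 4: Ties are present, so use the tie-corrected normal approximation (with continuity correction) for the p-value.
Step 5: p-value = 0.481721; compare to alpha = 0.1. fail to reject H0.

U_X = 18.5, p = 0.481721, fail to reject H0 at alpha = 0.1.


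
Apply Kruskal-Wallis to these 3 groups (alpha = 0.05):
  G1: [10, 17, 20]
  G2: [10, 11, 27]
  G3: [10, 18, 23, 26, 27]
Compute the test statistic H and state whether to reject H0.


Step 1: Combine all N = 11 observations and assign midranks.
sorted (value, group, rank): (10,G1,2), (10,G2,2), (10,G3,2), (11,G2,4), (17,G1,5), (18,G3,6), (20,G1,7), (23,G3,8), (26,G3,9), (27,G2,10.5), (27,G3,10.5)
Step 2: Sum ranks within each group.
R_1 = 14 (n_1 = 3)
R_2 = 16.5 (n_2 = 3)
R_3 = 35.5 (n_3 = 5)
Step 3: H = 12/(N(N+1)) * sum(R_i^2/n_i) - 3(N+1)
     = 12/(11*12) * (14^2/3 + 16.5^2/3 + 35.5^2/5) - 3*12
     = 0.090909 * 408.133 - 36
     = 1.103030.
Step 4: Ties present; correction factor C = 1 - 30/(11^3 - 11) = 0.977273. Corrected H = 1.103030 / 0.977273 = 1.128682.
Step 5: Under H0, H ~ chi^2(2); p-value = 0.568735.
Step 6: alpha = 0.05. fail to reject H0.

H = 1.1287, df = 2, p = 0.568735, fail to reject H0.


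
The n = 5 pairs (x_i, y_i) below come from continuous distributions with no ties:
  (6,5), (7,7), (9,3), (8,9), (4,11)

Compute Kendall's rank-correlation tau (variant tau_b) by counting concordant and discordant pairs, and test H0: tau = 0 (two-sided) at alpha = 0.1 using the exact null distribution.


Step 1: Enumerate the 10 unordered pairs (i,j) with i<j and classify each by sign(x_j-x_i) * sign(y_j-y_i).
  (1,2):dx=+1,dy=+2->C; (1,3):dx=+3,dy=-2->D; (1,4):dx=+2,dy=+4->C; (1,5):dx=-2,dy=+6->D
  (2,3):dx=+2,dy=-4->D; (2,4):dx=+1,dy=+2->C; (2,5):dx=-3,dy=+4->D; (3,4):dx=-1,dy=+6->D
  (3,5):dx=-5,dy=+8->D; (4,5):dx=-4,dy=+2->D
Step 2: C = 3, D = 7, total pairs = 10.
Step 3: tau = (C - D)/(n(n-1)/2) = (3 - 7)/10 = -0.400000.
Step 4: Exact two-sided p-value (enumerate n! = 120 permutations of y under H0): p = 0.483333.
Step 5: alpha = 0.1. fail to reject H0.

tau_b = -0.4000 (C=3, D=7), p = 0.483333, fail to reject H0.


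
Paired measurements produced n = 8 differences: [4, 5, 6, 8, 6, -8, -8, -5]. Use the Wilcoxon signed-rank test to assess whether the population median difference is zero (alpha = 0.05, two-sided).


Step 1: Drop any zero differences (none here) and take |d_i|.
|d| = [4, 5, 6, 8, 6, 8, 8, 5]
Step 2: Midrank |d_i| (ties get averaged ranks).
ranks: |4|->1, |5|->2.5, |6|->4.5, |8|->7, |6|->4.5, |8|->7, |8|->7, |5|->2.5
Step 3: Attach original signs; sum ranks with positive sign and with negative sign.
W+ = 1 + 2.5 + 4.5 + 7 + 4.5 = 19.5
W- = 7 + 7 + 2.5 = 16.5
(Check: W+ + W- = 36 should equal n(n+1)/2 = 36.)
Step 4: Test statistic W = min(W+, W-) = 16.5.
Step 5: Ties in |d|, so use the tie-corrected normal approximation.
        E[W] = n(n+1)/4 = 8*9/4 = 18.
        Tie groups: |d|=5 (t=2), |d|=6 (t=2), |d|=8 (t=3); sum(t^3 - t) = 36.
        Var[W] = n(n+1)(2n+1)/24 - sum(t^3-t)/48 = 1224/24 - 36/48 = 50.25.
        z = (W - E[W]) / sqrt(Var[W]) = (16.5 - 18) / 7.0887 = -0.2116.
        Two-sided p = 2*Phi(z) = 0.832416.
Step 6: alpha = 0.05. fail to reject H0.

W+ = 19.5, W- = 16.5, W = min = 16.5, p = 0.832416, fail to reject H0.


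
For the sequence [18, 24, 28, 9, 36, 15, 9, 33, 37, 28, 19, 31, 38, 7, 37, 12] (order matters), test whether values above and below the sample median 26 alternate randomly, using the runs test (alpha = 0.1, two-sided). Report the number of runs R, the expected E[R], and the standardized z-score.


Step 1: Compute median = 26; label A = above, B = below.
Labels in order: BBABABBAAABAABAB  (n_A = 8, n_B = 8)
Step 2: Count runs R = 11.
Step 3: Under H0 (random ordering), E[R] = 2*n_A*n_B/(n_A+n_B) + 1 = 2*8*8/16 + 1 = 9.0000.
        Var[R] = 2*n_A*n_B*(2*n_A*n_B - n_A - n_B) / ((n_A+n_B)^2 * (n_A+n_B-1)) = 14336/3840 = 3.7333.
        SD[R] = 1.9322.
Step 4: Continuity-corrected z = (R - 0.5 - E[R]) / SD[R] = (11 - 0.5 - 9.0000) / 1.9322 = 0.7763.
Step 5: Two-sided p-value via normal approximation = 2*(1 - Phi(|z|)) = 0.437558.
Step 6: alpha = 0.1. fail to reject H0.

R = 11, z = 0.7763, p = 0.437558, fail to reject H0.


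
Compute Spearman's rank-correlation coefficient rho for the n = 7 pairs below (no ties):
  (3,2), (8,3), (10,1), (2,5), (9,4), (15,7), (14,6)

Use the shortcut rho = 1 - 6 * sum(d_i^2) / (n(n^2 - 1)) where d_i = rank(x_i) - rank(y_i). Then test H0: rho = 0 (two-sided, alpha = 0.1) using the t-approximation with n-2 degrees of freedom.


Step 1: Rank x and y separately (midranks; no ties here).
rank(x): 3->2, 8->3, 10->5, 2->1, 9->4, 15->7, 14->6
rank(y): 2->2, 3->3, 1->1, 5->5, 4->4, 7->7, 6->6
Step 2: d_i = R_x(i) - R_y(i); compute d_i^2.
  (2-2)^2=0, (3-3)^2=0, (5-1)^2=16, (1-5)^2=16, (4-4)^2=0, (7-7)^2=0, (6-6)^2=0
sum(d^2) = 32.
Step 3: rho = 1 - 6*32 / (7*(7^2 - 1)) = 1 - 192/336 = 0.428571.
Step 4: Under H0, t = rho * sqrt((n-2)/(1-rho^2)) = 1.0607 ~ t(5).
Step 5: Two-sided p-value from the t-distribution with 5 df = 0.337368.
Step 6: alpha = 0.1. fail to reject H0.

rho = 0.4286, p = 0.337368, fail to reject H0 at alpha = 0.1.


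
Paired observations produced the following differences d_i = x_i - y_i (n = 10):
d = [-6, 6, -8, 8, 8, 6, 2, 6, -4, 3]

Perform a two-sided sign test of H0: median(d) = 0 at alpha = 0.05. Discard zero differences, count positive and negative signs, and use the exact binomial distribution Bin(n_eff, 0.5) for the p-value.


Step 1: Discard zero differences. Original n = 10; n_eff = number of nonzero differences = 10.
Nonzero differences (with sign): -6, +6, -8, +8, +8, +6, +2, +6, -4, +3
Step 2: Count signs: positive = 7, negative = 3.
Step 3: Under H0: P(positive) = 0.5, so the number of positives S ~ Bin(10, 0.5).
Step 4: Two-sided exact p-value = sum of Bin(10,0.5) probabilities at or below the observed probability = 0.343750.
Step 5: alpha = 0.05. fail to reject H0.

n_eff = 10, pos = 7, neg = 3, p = 0.343750, fail to reject H0.


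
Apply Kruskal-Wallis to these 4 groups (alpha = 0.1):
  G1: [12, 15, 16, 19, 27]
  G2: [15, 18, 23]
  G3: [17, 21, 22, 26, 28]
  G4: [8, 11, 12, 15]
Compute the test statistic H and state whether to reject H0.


Step 1: Combine all N = 17 observations and assign midranks.
sorted (value, group, rank): (8,G4,1), (11,G4,2), (12,G1,3.5), (12,G4,3.5), (15,G1,6), (15,G2,6), (15,G4,6), (16,G1,8), (17,G3,9), (18,G2,10), (19,G1,11), (21,G3,12), (22,G3,13), (23,G2,14), (26,G3,15), (27,G1,16), (28,G3,17)
Step 2: Sum ranks within each group.
R_1 = 44.5 (n_1 = 5)
R_2 = 30 (n_2 = 3)
R_3 = 66 (n_3 = 5)
R_4 = 12.5 (n_4 = 4)
Step 3: H = 12/(N(N+1)) * sum(R_i^2/n_i) - 3(N+1)
     = 12/(17*18) * (44.5^2/5 + 30^2/3 + 66^2/5 + 12.5^2/4) - 3*18
     = 0.039216 * 1606.31 - 54
     = 8.992647.
Step 4: Ties present; correction factor C = 1 - 30/(17^3 - 17) = 0.993873. Corrected H = 8.992647 / 0.993873 = 9.048089.
Step 5: Under H0, H ~ chi^2(3); p-value = 0.028658.
Step 6: alpha = 0.1. reject H0.

H = 9.0481, df = 3, p = 0.028658, reject H0.


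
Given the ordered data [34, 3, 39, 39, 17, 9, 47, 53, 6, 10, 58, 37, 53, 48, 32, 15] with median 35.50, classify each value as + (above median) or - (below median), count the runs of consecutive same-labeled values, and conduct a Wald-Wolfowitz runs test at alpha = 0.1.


Step 1: Compute median = 35.50; label A = above, B = below.
Labels in order: BBAABBAABBAAAABB  (n_A = 8, n_B = 8)
Step 2: Count runs R = 7.
Step 3: Under H0 (random ordering), E[R] = 2*n_A*n_B/(n_A+n_B) + 1 = 2*8*8/16 + 1 = 9.0000.
        Var[R] = 2*n_A*n_B*(2*n_A*n_B - n_A - n_B) / ((n_A+n_B)^2 * (n_A+n_B-1)) = 14336/3840 = 3.7333.
        SD[R] = 1.9322.
Step 4: Continuity-corrected z = (R + 0.5 - E[R]) / SD[R] = (7 + 0.5 - 9.0000) / 1.9322 = -0.7763.
Step 5: Two-sided p-value via normal approximation = 2*(1 - Phi(|z|)) = 0.437558.
Step 6: alpha = 0.1. fail to reject H0.

R = 7, z = -0.7763, p = 0.437558, fail to reject H0.


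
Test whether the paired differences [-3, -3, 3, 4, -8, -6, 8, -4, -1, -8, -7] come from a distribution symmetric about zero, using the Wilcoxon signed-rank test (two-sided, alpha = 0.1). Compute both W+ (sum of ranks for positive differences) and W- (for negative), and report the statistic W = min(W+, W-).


Step 1: Drop any zero differences (none here) and take |d_i|.
|d| = [3, 3, 3, 4, 8, 6, 8, 4, 1, 8, 7]
Step 2: Midrank |d_i| (ties get averaged ranks).
ranks: |3|->3, |3|->3, |3|->3, |4|->5.5, |8|->10, |6|->7, |8|->10, |4|->5.5, |1|->1, |8|->10, |7|->8
Step 3: Attach original signs; sum ranks with positive sign and with negative sign.
W+ = 3 + 5.5 + 10 = 18.5
W- = 3 + 3 + 10 + 7 + 5.5 + 1 + 10 + 8 = 47.5
(Check: W+ + W- = 66 should equal n(n+1)/2 = 66.)
Step 4: Test statistic W = min(W+, W-) = 18.5.
Step 5: Ties in |d|, so use the tie-corrected normal approximation.
        E[W] = n(n+1)/4 = 11*12/4 = 33.
        Tie groups: |d|=3 (t=3), |d|=4 (t=2), |d|=8 (t=3); sum(t^3 - t) = 54.
        Var[W] = n(n+1)(2n+1)/24 - sum(t^3-t)/48 = 3036/24 - 54/48 = 125.375.
        z = (W - E[W]) / sqrt(Var[W]) = (18.5 - 33) / 11.1971 = -1.2950.
        Two-sided p = 2*Phi(z) = 0.195328.
Step 6: alpha = 0.1. fail to reject H0.

W+ = 18.5, W- = 47.5, W = min = 18.5, p = 0.195328, fail to reject H0.


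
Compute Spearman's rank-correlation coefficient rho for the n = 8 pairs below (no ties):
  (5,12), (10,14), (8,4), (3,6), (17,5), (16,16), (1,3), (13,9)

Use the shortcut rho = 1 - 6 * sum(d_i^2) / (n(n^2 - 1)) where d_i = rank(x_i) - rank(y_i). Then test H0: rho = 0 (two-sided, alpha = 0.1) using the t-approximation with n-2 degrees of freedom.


Step 1: Rank x and y separately (midranks; no ties here).
rank(x): 5->3, 10->5, 8->4, 3->2, 17->8, 16->7, 1->1, 13->6
rank(y): 12->6, 14->7, 4->2, 6->4, 5->3, 16->8, 3->1, 9->5
Step 2: d_i = R_x(i) - R_y(i); compute d_i^2.
  (3-6)^2=9, (5-7)^2=4, (4-2)^2=4, (2-4)^2=4, (8-3)^2=25, (7-8)^2=1, (1-1)^2=0, (6-5)^2=1
sum(d^2) = 48.
Step 3: rho = 1 - 6*48 / (8*(8^2 - 1)) = 1 - 288/504 = 0.428571.
Step 4: Under H0, t = rho * sqrt((n-2)/(1-rho^2)) = 1.1619 ~ t(6).
Step 5: Two-sided p-value from the t-distribution with 6 df = 0.289403.
Step 6: alpha = 0.1. fail to reject H0.

rho = 0.4286, p = 0.289403, fail to reject H0 at alpha = 0.1.


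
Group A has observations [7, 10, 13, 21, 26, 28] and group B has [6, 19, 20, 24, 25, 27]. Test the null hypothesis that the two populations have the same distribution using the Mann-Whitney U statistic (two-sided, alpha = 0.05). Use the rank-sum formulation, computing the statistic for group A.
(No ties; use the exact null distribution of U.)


Step 1: Combine and sort all 12 observations; assign midranks.
sorted (value, group): (6,Y), (7,X), (10,X), (13,X), (19,Y), (20,Y), (21,X), (24,Y), (25,Y), (26,X), (27,Y), (28,X)
ranks: 6->1, 7->2, 10->3, 13->4, 19->5, 20->6, 21->7, 24->8, 25->9, 26->10, 27->11, 28->12
Step 2: Rank sum for X: R1 = 2 + 3 + 4 + 7 + 10 + 12 = 38.
Step 3: U_X = R1 - n1(n1+1)/2 = 38 - 6*7/2 = 38 - 21 = 17.
       U_Y = n1*n2 - U_X = 36 - 17 = 19.
Step 4: No ties, so the exact null distribution of U (based on enumerating the C(12,6) = 924 equally likely rank assignments) gives the two-sided p-value.
Step 5: p-value = 0.937229; compare to alpha = 0.05. fail to reject H0.

U_X = 17, p = 0.937229, fail to reject H0 at alpha = 0.05.


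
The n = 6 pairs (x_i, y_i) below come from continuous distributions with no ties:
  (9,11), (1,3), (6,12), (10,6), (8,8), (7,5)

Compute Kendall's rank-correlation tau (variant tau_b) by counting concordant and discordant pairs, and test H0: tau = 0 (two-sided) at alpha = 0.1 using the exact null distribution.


Step 1: Enumerate the 15 unordered pairs (i,j) with i<j and classify each by sign(x_j-x_i) * sign(y_j-y_i).
  (1,2):dx=-8,dy=-8->C; (1,3):dx=-3,dy=+1->D; (1,4):dx=+1,dy=-5->D; (1,5):dx=-1,dy=-3->C
  (1,6):dx=-2,dy=-6->C; (2,3):dx=+5,dy=+9->C; (2,4):dx=+9,dy=+3->C; (2,5):dx=+7,dy=+5->C
  (2,6):dx=+6,dy=+2->C; (3,4):dx=+4,dy=-6->D; (3,5):dx=+2,dy=-4->D; (3,6):dx=+1,dy=-7->D
  (4,5):dx=-2,dy=+2->D; (4,6):dx=-3,dy=-1->C; (5,6):dx=-1,dy=-3->C
Step 2: C = 9, D = 6, total pairs = 15.
Step 3: tau = (C - D)/(n(n-1)/2) = (9 - 6)/15 = 0.200000.
Step 4: Exact two-sided p-value (enumerate n! = 720 permutations of y under H0): p = 0.719444.
Step 5: alpha = 0.1. fail to reject H0.

tau_b = 0.2000 (C=9, D=6), p = 0.719444, fail to reject H0.


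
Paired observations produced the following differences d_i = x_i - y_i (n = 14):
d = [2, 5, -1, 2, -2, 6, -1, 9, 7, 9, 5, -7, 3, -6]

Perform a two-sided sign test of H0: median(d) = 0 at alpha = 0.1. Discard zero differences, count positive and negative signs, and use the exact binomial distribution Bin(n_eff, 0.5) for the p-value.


Step 1: Discard zero differences. Original n = 14; n_eff = number of nonzero differences = 14.
Nonzero differences (with sign): +2, +5, -1, +2, -2, +6, -1, +9, +7, +9, +5, -7, +3, -6
Step 2: Count signs: positive = 9, negative = 5.
Step 3: Under H0: P(positive) = 0.5, so the number of positives S ~ Bin(14, 0.5).
Step 4: Two-sided exact p-value = sum of Bin(14,0.5) probabilities at or below the observed probability = 0.423950.
Step 5: alpha = 0.1. fail to reject H0.

n_eff = 14, pos = 9, neg = 5, p = 0.423950, fail to reject H0.


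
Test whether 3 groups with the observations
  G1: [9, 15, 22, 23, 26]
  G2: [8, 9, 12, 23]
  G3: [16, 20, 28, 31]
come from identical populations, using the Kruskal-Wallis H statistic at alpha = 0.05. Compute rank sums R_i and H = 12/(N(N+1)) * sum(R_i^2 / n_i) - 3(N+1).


Step 1: Combine all N = 13 observations and assign midranks.
sorted (value, group, rank): (8,G2,1), (9,G1,2.5), (9,G2,2.5), (12,G2,4), (15,G1,5), (16,G3,6), (20,G3,7), (22,G1,8), (23,G1,9.5), (23,G2,9.5), (26,G1,11), (28,G3,12), (31,G3,13)
Step 2: Sum ranks within each group.
R_1 = 36 (n_1 = 5)
R_2 = 17 (n_2 = 4)
R_3 = 38 (n_3 = 4)
Step 3: H = 12/(N(N+1)) * sum(R_i^2/n_i) - 3(N+1)
     = 12/(13*14) * (36^2/5 + 17^2/4 + 38^2/4) - 3*14
     = 0.065934 * 692.45 - 42
     = 3.656044.
Step 4: Ties present; correction factor C = 1 - 12/(13^3 - 13) = 0.994505. Corrected H = 3.656044 / 0.994505 = 3.676243.
Step 5: Under H0, H ~ chi^2(2); p-value = 0.159116.
Step 6: alpha = 0.05. fail to reject H0.

H = 3.6762, df = 2, p = 0.159116, fail to reject H0.


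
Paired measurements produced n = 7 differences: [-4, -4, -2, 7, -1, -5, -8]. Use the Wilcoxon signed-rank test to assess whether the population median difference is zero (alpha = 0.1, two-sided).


Step 1: Drop any zero differences (none here) and take |d_i|.
|d| = [4, 4, 2, 7, 1, 5, 8]
Step 2: Midrank |d_i| (ties get averaged ranks).
ranks: |4|->3.5, |4|->3.5, |2|->2, |7|->6, |1|->1, |5|->5, |8|->7
Step 3: Attach original signs; sum ranks with positive sign and with negative sign.
W+ = 6 = 6
W- = 3.5 + 3.5 + 2 + 1 + 5 + 7 = 22
(Check: W+ + W- = 28 should equal n(n+1)/2 = 28.)
Step 4: Test statistic W = min(W+, W-) = 6.
Step 5: Ties in |d|, so use the tie-corrected normal approximation.
        E[W] = n(n+1)/4 = 7*8/4 = 14.
        Tie groups: |d|=4 (t=2); sum(t^3 - t) = 6.
        Var[W] = n(n+1)(2n+1)/24 - sum(t^3-t)/48 = 840/24 - 6/48 = 34.875.
        z = (W - E[W]) / sqrt(Var[W]) = (6 - 14) / 5.9055 = -1.3547.
        Two-sided p = 2*Phi(z) = 0.175523.
Step 6: alpha = 0.1. fail to reject H0.

W+ = 6, W- = 22, W = min = 6, p = 0.175523, fail to reject H0.


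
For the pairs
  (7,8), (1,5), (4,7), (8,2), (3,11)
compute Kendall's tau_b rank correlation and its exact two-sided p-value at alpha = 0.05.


Step 1: Enumerate the 10 unordered pairs (i,j) with i<j and classify each by sign(x_j-x_i) * sign(y_j-y_i).
  (1,2):dx=-6,dy=-3->C; (1,3):dx=-3,dy=-1->C; (1,4):dx=+1,dy=-6->D; (1,5):dx=-4,dy=+3->D
  (2,3):dx=+3,dy=+2->C; (2,4):dx=+7,dy=-3->D; (2,5):dx=+2,dy=+6->C; (3,4):dx=+4,dy=-5->D
  (3,5):dx=-1,dy=+4->D; (4,5):dx=-5,dy=+9->D
Step 2: C = 4, D = 6, total pairs = 10.
Step 3: tau = (C - D)/(n(n-1)/2) = (4 - 6)/10 = -0.200000.
Step 4: Exact two-sided p-value (enumerate n! = 120 permutations of y under H0): p = 0.816667.
Step 5: alpha = 0.05. fail to reject H0.

tau_b = -0.2000 (C=4, D=6), p = 0.816667, fail to reject H0.


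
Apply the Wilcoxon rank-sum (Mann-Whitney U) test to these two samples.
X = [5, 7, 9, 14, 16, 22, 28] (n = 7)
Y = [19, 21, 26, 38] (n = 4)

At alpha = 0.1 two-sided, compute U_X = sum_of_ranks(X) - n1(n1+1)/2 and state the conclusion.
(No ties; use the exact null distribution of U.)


Step 1: Combine and sort all 11 observations; assign midranks.
sorted (value, group): (5,X), (7,X), (9,X), (14,X), (16,X), (19,Y), (21,Y), (22,X), (26,Y), (28,X), (38,Y)
ranks: 5->1, 7->2, 9->3, 14->4, 16->5, 19->6, 21->7, 22->8, 26->9, 28->10, 38->11
Step 2: Rank sum for X: R1 = 1 + 2 + 3 + 4 + 5 + 8 + 10 = 33.
Step 3: U_X = R1 - n1(n1+1)/2 = 33 - 7*8/2 = 33 - 28 = 5.
       U_Y = n1*n2 - U_X = 28 - 5 = 23.
Step 4: No ties, so the exact null distribution of U (based on enumerating the C(11,7) = 330 equally likely rank assignments) gives the two-sided p-value.
Step 5: p-value = 0.109091; compare to alpha = 0.1. fail to reject H0.

U_X = 5, p = 0.109091, fail to reject H0 at alpha = 0.1.


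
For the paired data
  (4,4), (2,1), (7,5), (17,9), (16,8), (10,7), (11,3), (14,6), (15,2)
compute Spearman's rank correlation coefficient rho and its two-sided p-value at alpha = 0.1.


Step 1: Rank x and y separately (midranks; no ties here).
rank(x): 4->2, 2->1, 7->3, 17->9, 16->8, 10->4, 11->5, 14->6, 15->7
rank(y): 4->4, 1->1, 5->5, 9->9, 8->8, 7->7, 3->3, 6->6, 2->2
Step 2: d_i = R_x(i) - R_y(i); compute d_i^2.
  (2-4)^2=4, (1-1)^2=0, (3-5)^2=4, (9-9)^2=0, (8-8)^2=0, (4-7)^2=9, (5-3)^2=4, (6-6)^2=0, (7-2)^2=25
sum(d^2) = 46.
Step 3: rho = 1 - 6*46 / (9*(9^2 - 1)) = 1 - 276/720 = 0.616667.
Step 4: Under H0, t = rho * sqrt((n-2)/(1-rho^2)) = 2.0725 ~ t(7).
Step 5: Two-sided p-value from the t-distribution with 7 df = 0.076929.
Step 6: alpha = 0.1. reject H0.

rho = 0.6167, p = 0.076929, reject H0 at alpha = 0.1.


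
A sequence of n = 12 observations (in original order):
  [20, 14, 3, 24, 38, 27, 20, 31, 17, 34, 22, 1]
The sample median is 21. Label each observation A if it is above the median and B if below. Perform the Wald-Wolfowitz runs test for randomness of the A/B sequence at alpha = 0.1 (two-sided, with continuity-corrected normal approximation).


Step 1: Compute median = 21; label A = above, B = below.
Labels in order: BBBAAABABAAB  (n_A = 6, n_B = 6)
Step 2: Count runs R = 7.
Step 3: Under H0 (random ordering), E[R] = 2*n_A*n_B/(n_A+n_B) + 1 = 2*6*6/12 + 1 = 7.0000.
        Var[R] = 2*n_A*n_B*(2*n_A*n_B - n_A - n_B) / ((n_A+n_B)^2 * (n_A+n_B-1)) = 4320/1584 = 2.7273.
        SD[R] = 1.6514.
Step 4: R = E[R], so z = 0 with no continuity correction.
Step 5: Two-sided p-value via normal approximation = 2*(1 - Phi(|z|)) = 1.000000.
Step 6: alpha = 0.1. fail to reject H0.

R = 7, z = 0.0000, p = 1.000000, fail to reject H0.


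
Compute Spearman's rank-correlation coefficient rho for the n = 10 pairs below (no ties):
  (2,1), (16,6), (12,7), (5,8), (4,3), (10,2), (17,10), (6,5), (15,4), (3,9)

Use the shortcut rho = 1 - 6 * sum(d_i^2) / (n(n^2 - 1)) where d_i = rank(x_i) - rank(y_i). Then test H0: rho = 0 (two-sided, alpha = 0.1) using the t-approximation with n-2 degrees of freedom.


Step 1: Rank x and y separately (midranks; no ties here).
rank(x): 2->1, 16->9, 12->7, 5->4, 4->3, 10->6, 17->10, 6->5, 15->8, 3->2
rank(y): 1->1, 6->6, 7->7, 8->8, 3->3, 2->2, 10->10, 5->5, 4->4, 9->9
Step 2: d_i = R_x(i) - R_y(i); compute d_i^2.
  (1-1)^2=0, (9-6)^2=9, (7-7)^2=0, (4-8)^2=16, (3-3)^2=0, (6-2)^2=16, (10-10)^2=0, (5-5)^2=0, (8-4)^2=16, (2-9)^2=49
sum(d^2) = 106.
Step 3: rho = 1 - 6*106 / (10*(10^2 - 1)) = 1 - 636/990 = 0.357576.
Step 4: Under H0, t = rho * sqrt((n-2)/(1-rho^2)) = 1.0830 ~ t(8).
Step 5: Two-sided p-value from the t-distribution with 8 df = 0.310376.
Step 6: alpha = 0.1. fail to reject H0.

rho = 0.3576, p = 0.310376, fail to reject H0 at alpha = 0.1.


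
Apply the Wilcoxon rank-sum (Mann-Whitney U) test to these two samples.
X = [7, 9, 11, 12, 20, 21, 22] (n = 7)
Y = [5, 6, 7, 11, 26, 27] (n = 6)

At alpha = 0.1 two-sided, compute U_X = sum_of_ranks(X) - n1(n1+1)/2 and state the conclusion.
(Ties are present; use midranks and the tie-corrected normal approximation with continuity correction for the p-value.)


Step 1: Combine and sort all 13 observations; assign midranks.
sorted (value, group): (5,Y), (6,Y), (7,X), (7,Y), (9,X), (11,X), (11,Y), (12,X), (20,X), (21,X), (22,X), (26,Y), (27,Y)
ranks: 5->1, 6->2, 7->3.5, 7->3.5, 9->5, 11->6.5, 11->6.5, 12->8, 20->9, 21->10, 22->11, 26->12, 27->13
Step 2: Rank sum for X: R1 = 3.5 + 5 + 6.5 + 8 + 9 + 10 + 11 = 53.
Step 3: U_X = R1 - n1(n1+1)/2 = 53 - 7*8/2 = 53 - 28 = 25.
       U_Y = n1*n2 - U_X = 42 - 25 = 17.
Step 4: Ties are present, so use the tie-corrected normal approximation (with continuity correction) for the p-value.
Step 5: p-value = 0.616104; compare to alpha = 0.1. fail to reject H0.

U_X = 25, p = 0.616104, fail to reject H0 at alpha = 0.1.


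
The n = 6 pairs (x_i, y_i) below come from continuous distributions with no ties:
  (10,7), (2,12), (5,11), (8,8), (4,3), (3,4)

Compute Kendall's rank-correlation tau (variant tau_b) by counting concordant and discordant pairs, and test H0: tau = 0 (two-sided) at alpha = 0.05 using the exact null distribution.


Step 1: Enumerate the 15 unordered pairs (i,j) with i<j and classify each by sign(x_j-x_i) * sign(y_j-y_i).
  (1,2):dx=-8,dy=+5->D; (1,3):dx=-5,dy=+4->D; (1,4):dx=-2,dy=+1->D; (1,5):dx=-6,dy=-4->C
  (1,6):dx=-7,dy=-3->C; (2,3):dx=+3,dy=-1->D; (2,4):dx=+6,dy=-4->D; (2,5):dx=+2,dy=-9->D
  (2,6):dx=+1,dy=-8->D; (3,4):dx=+3,dy=-3->D; (3,5):dx=-1,dy=-8->C; (3,6):dx=-2,dy=-7->C
  (4,5):dx=-4,dy=-5->C; (4,6):dx=-5,dy=-4->C; (5,6):dx=-1,dy=+1->D
Step 2: C = 6, D = 9, total pairs = 15.
Step 3: tau = (C - D)/(n(n-1)/2) = (6 - 9)/15 = -0.200000.
Step 4: Exact two-sided p-value (enumerate n! = 720 permutations of y under H0): p = 0.719444.
Step 5: alpha = 0.05. fail to reject H0.

tau_b = -0.2000 (C=6, D=9), p = 0.719444, fail to reject H0.


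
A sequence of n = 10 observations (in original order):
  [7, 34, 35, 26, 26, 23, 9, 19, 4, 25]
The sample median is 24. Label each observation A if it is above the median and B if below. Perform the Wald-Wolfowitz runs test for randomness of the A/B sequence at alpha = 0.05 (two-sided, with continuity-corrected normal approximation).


Step 1: Compute median = 24; label A = above, B = below.
Labels in order: BAAAABBBBA  (n_A = 5, n_B = 5)
Step 2: Count runs R = 4.
Step 3: Under H0 (random ordering), E[R] = 2*n_A*n_B/(n_A+n_B) + 1 = 2*5*5/10 + 1 = 6.0000.
        Var[R] = 2*n_A*n_B*(2*n_A*n_B - n_A - n_B) / ((n_A+n_B)^2 * (n_A+n_B-1)) = 2000/900 = 2.2222.
        SD[R] = 1.4907.
Step 4: Continuity-corrected z = (R + 0.5 - E[R]) / SD[R] = (4 + 0.5 - 6.0000) / 1.4907 = -1.0062.
Step 5: Two-sided p-value via normal approximation = 2*(1 - Phi(|z|)) = 0.314305.
Step 6: alpha = 0.05. fail to reject H0.

R = 4, z = -1.0062, p = 0.314305, fail to reject H0.


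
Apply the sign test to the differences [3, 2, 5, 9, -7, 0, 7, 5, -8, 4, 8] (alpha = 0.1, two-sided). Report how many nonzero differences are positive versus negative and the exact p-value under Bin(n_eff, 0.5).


Step 1: Discard zero differences. Original n = 11; n_eff = number of nonzero differences = 10.
Nonzero differences (with sign): +3, +2, +5, +9, -7, +7, +5, -8, +4, +8
Step 2: Count signs: positive = 8, negative = 2.
Step 3: Under H0: P(positive) = 0.5, so the number of positives S ~ Bin(10, 0.5).
Step 4: Two-sided exact p-value = sum of Bin(10,0.5) probabilities at or below the observed probability = 0.109375.
Step 5: alpha = 0.1. fail to reject H0.

n_eff = 10, pos = 8, neg = 2, p = 0.109375, fail to reject H0.


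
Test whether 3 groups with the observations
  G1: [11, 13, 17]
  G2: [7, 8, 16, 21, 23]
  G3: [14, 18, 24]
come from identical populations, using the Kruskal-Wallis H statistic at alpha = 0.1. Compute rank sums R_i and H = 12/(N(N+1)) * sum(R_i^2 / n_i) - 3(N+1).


Step 1: Combine all N = 11 observations and assign midranks.
sorted (value, group, rank): (7,G2,1), (8,G2,2), (11,G1,3), (13,G1,4), (14,G3,5), (16,G2,6), (17,G1,7), (18,G3,8), (21,G2,9), (23,G2,10), (24,G3,11)
Step 2: Sum ranks within each group.
R_1 = 14 (n_1 = 3)
R_2 = 28 (n_2 = 5)
R_3 = 24 (n_3 = 3)
Step 3: H = 12/(N(N+1)) * sum(R_i^2/n_i) - 3(N+1)
     = 12/(11*12) * (14^2/3 + 28^2/5 + 24^2/3) - 3*12
     = 0.090909 * 414.133 - 36
     = 1.648485.
Step 4: No ties, so H is used without correction.
Step 5: Under H0, H ~ chi^2(2); p-value = 0.438567.
Step 6: alpha = 0.1. fail to reject H0.

H = 1.6485, df = 2, p = 0.438567, fail to reject H0.


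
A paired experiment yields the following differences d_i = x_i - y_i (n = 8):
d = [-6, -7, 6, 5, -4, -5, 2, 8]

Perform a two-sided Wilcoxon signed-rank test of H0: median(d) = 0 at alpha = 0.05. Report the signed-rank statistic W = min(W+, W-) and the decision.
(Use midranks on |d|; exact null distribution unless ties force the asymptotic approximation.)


Step 1: Drop any zero differences (none here) and take |d_i|.
|d| = [6, 7, 6, 5, 4, 5, 2, 8]
Step 2: Midrank |d_i| (ties get averaged ranks).
ranks: |6|->5.5, |7|->7, |6|->5.5, |5|->3.5, |4|->2, |5|->3.5, |2|->1, |8|->8
Step 3: Attach original signs; sum ranks with positive sign and with negative sign.
W+ = 5.5 + 3.5 + 1 + 8 = 18
W- = 5.5 + 7 + 2 + 3.5 = 18
(Check: W+ + W- = 36 should equal n(n+1)/2 = 36.)
Step 4: Test statistic W = min(W+, W-) = 18.
Step 5: Ties in |d|, so use the tie-corrected normal approximation.
        E[W] = n(n+1)/4 = 8*9/4 = 18.
        Tie groups: |d|=5 (t=2), |d|=6 (t=2); sum(t^3 - t) = 12.
        Var[W] = n(n+1)(2n+1)/24 - sum(t^3-t)/48 = 1224/24 - 12/48 = 50.75.
        z = (W - E[W]) / sqrt(Var[W]) = (18 - 18) / 7.1239 = 0.0000.
        Two-sided p = 2*Phi(z) = 1.000000.
Step 6: alpha = 0.05. fail to reject H0.

W+ = 18, W- = 18, W = min = 18, p = 1.000000, fail to reject H0.


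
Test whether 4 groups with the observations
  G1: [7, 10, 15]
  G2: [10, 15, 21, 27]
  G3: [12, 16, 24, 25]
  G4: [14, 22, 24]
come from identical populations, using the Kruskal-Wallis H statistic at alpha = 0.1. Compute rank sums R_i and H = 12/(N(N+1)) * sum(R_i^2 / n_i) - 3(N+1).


Step 1: Combine all N = 14 observations and assign midranks.
sorted (value, group, rank): (7,G1,1), (10,G1,2.5), (10,G2,2.5), (12,G3,4), (14,G4,5), (15,G1,6.5), (15,G2,6.5), (16,G3,8), (21,G2,9), (22,G4,10), (24,G3,11.5), (24,G4,11.5), (25,G3,13), (27,G2,14)
Step 2: Sum ranks within each group.
R_1 = 10 (n_1 = 3)
R_2 = 32 (n_2 = 4)
R_3 = 36.5 (n_3 = 4)
R_4 = 26.5 (n_4 = 3)
Step 3: H = 12/(N(N+1)) * sum(R_i^2/n_i) - 3(N+1)
     = 12/(14*15) * (10^2/3 + 32^2/4 + 36.5^2/4 + 26.5^2/3) - 3*15
     = 0.057143 * 856.479 - 45
     = 3.941667.
Step 4: Ties present; correction factor C = 1 - 18/(14^3 - 14) = 0.993407. Corrected H = 3.941667 / 0.993407 = 3.967828.
Step 5: Under H0, H ~ chi^2(3); p-value = 0.264959.
Step 6: alpha = 0.1. fail to reject H0.

H = 3.9678, df = 3, p = 0.264959, fail to reject H0.


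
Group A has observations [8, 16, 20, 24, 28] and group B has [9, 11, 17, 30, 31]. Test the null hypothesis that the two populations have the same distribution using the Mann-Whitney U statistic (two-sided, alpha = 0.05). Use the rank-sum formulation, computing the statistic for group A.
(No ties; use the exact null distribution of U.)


Step 1: Combine and sort all 10 observations; assign midranks.
sorted (value, group): (8,X), (9,Y), (11,Y), (16,X), (17,Y), (20,X), (24,X), (28,X), (30,Y), (31,Y)
ranks: 8->1, 9->2, 11->3, 16->4, 17->5, 20->6, 24->7, 28->8, 30->9, 31->10
Step 2: Rank sum for X: R1 = 1 + 4 + 6 + 7 + 8 = 26.
Step 3: U_X = R1 - n1(n1+1)/2 = 26 - 5*6/2 = 26 - 15 = 11.
       U_Y = n1*n2 - U_X = 25 - 11 = 14.
Step 4: No ties, so the exact null distribution of U (based on enumerating the C(10,5) = 252 equally likely rank assignments) gives the two-sided p-value.
Step 5: p-value = 0.841270; compare to alpha = 0.05. fail to reject H0.

U_X = 11, p = 0.841270, fail to reject H0 at alpha = 0.05.


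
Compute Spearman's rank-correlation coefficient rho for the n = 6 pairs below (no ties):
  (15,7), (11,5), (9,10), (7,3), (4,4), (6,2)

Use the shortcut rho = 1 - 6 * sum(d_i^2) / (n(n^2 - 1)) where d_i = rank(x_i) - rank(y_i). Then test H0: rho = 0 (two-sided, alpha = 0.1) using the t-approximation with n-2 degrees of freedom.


Step 1: Rank x and y separately (midranks; no ties here).
rank(x): 15->6, 11->5, 9->4, 7->3, 4->1, 6->2
rank(y): 7->5, 5->4, 10->6, 3->2, 4->3, 2->1
Step 2: d_i = R_x(i) - R_y(i); compute d_i^2.
  (6-5)^2=1, (5-4)^2=1, (4-6)^2=4, (3-2)^2=1, (1-3)^2=4, (2-1)^2=1
sum(d^2) = 12.
Step 3: rho = 1 - 6*12 / (6*(6^2 - 1)) = 1 - 72/210 = 0.657143.
Step 4: Under H0, t = rho * sqrt((n-2)/(1-rho^2)) = 1.7436 ~ t(4).
Step 5: Two-sided p-value from the t-distribution with 4 df = 0.156175.
Step 6: alpha = 0.1. fail to reject H0.

rho = 0.6571, p = 0.156175, fail to reject H0 at alpha = 0.1.


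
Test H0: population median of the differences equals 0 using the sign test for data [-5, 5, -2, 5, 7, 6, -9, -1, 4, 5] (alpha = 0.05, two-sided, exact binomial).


Step 1: Discard zero differences. Original n = 10; n_eff = number of nonzero differences = 10.
Nonzero differences (with sign): -5, +5, -2, +5, +7, +6, -9, -1, +4, +5
Step 2: Count signs: positive = 6, negative = 4.
Step 3: Under H0: P(positive) = 0.5, so the number of positives S ~ Bin(10, 0.5).
Step 4: Two-sided exact p-value = sum of Bin(10,0.5) probabilities at or below the observed probability = 0.753906.
Step 5: alpha = 0.05. fail to reject H0.

n_eff = 10, pos = 6, neg = 4, p = 0.753906, fail to reject H0.


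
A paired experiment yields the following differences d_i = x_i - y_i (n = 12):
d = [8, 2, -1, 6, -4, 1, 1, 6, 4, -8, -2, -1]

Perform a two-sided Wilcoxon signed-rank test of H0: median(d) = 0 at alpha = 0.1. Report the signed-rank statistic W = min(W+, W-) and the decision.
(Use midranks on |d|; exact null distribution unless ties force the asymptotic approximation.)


Step 1: Drop any zero differences (none here) and take |d_i|.
|d| = [8, 2, 1, 6, 4, 1, 1, 6, 4, 8, 2, 1]
Step 2: Midrank |d_i| (ties get averaged ranks).
ranks: |8|->11.5, |2|->5.5, |1|->2.5, |6|->9.5, |4|->7.5, |1|->2.5, |1|->2.5, |6|->9.5, |4|->7.5, |8|->11.5, |2|->5.5, |1|->2.5
Step 3: Attach original signs; sum ranks with positive sign and with negative sign.
W+ = 11.5 + 5.5 + 9.5 + 2.5 + 2.5 + 9.5 + 7.5 = 48.5
W- = 2.5 + 7.5 + 11.5 + 5.5 + 2.5 = 29.5
(Check: W+ + W- = 78 should equal n(n+1)/2 = 78.)
Step 4: Test statistic W = min(W+, W-) = 29.5.
Step 5: Ties in |d|, so use the tie-corrected normal approximation.
        E[W] = n(n+1)/4 = 12*13/4 = 39.
        Tie groups: |d|=1 (t=4), |d|=2 (t=2), |d|=4 (t=2), |d|=6 (t=2), |d|=8 (t=2); sum(t^3 - t) = 84.
        Var[W] = n(n+1)(2n+1)/24 - sum(t^3-t)/48 = 3900/24 - 84/48 = 160.75.
        z = (W - E[W]) / sqrt(Var[W]) = (29.5 - 39) / 12.6787 = -0.7493.
        Two-sided p = 2*Phi(z) = 0.453684.
Step 6: alpha = 0.1. fail to reject H0.

W+ = 48.5, W- = 29.5, W = min = 29.5, p = 0.453684, fail to reject H0.


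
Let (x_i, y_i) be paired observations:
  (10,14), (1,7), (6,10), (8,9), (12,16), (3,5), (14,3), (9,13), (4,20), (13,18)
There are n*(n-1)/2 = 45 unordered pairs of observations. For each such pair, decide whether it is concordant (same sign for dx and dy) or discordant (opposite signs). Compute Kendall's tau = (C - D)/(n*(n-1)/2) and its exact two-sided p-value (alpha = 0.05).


Step 1: Enumerate the 45 unordered pairs (i,j) with i<j and classify each by sign(x_j-x_i) * sign(y_j-y_i).
  (1,2):dx=-9,dy=-7->C; (1,3):dx=-4,dy=-4->C; (1,4):dx=-2,dy=-5->C; (1,5):dx=+2,dy=+2->C
  (1,6):dx=-7,dy=-9->C; (1,7):dx=+4,dy=-11->D; (1,8):dx=-1,dy=-1->C; (1,9):dx=-6,dy=+6->D
  (1,10):dx=+3,dy=+4->C; (2,3):dx=+5,dy=+3->C; (2,4):dx=+7,dy=+2->C; (2,5):dx=+11,dy=+9->C
  (2,6):dx=+2,dy=-2->D; (2,7):dx=+13,dy=-4->D; (2,8):dx=+8,dy=+6->C; (2,9):dx=+3,dy=+13->C
  (2,10):dx=+12,dy=+11->C; (3,4):dx=+2,dy=-1->D; (3,5):dx=+6,dy=+6->C; (3,6):dx=-3,dy=-5->C
  (3,7):dx=+8,dy=-7->D; (3,8):dx=+3,dy=+3->C; (3,9):dx=-2,dy=+10->D; (3,10):dx=+7,dy=+8->C
  (4,5):dx=+4,dy=+7->C; (4,6):dx=-5,dy=-4->C; (4,7):dx=+6,dy=-6->D; (4,8):dx=+1,dy=+4->C
  (4,9):dx=-4,dy=+11->D; (4,10):dx=+5,dy=+9->C; (5,6):dx=-9,dy=-11->C; (5,7):dx=+2,dy=-13->D
  (5,8):dx=-3,dy=-3->C; (5,9):dx=-8,dy=+4->D; (5,10):dx=+1,dy=+2->C; (6,7):dx=+11,dy=-2->D
  (6,8):dx=+6,dy=+8->C; (6,9):dx=+1,dy=+15->C; (6,10):dx=+10,dy=+13->C; (7,8):dx=-5,dy=+10->D
  (7,9):dx=-10,dy=+17->D; (7,10):dx=-1,dy=+15->D; (8,9):dx=-5,dy=+7->D; (8,10):dx=+4,dy=+5->C
  (9,10):dx=+9,dy=-2->D
Step 2: C = 28, D = 17, total pairs = 45.
Step 3: tau = (C - D)/(n(n-1)/2) = (28 - 17)/45 = 0.244444.
Step 4: Exact two-sided p-value (enumerate n! = 3628800 permutations of y under H0): p = 0.380720.
Step 5: alpha = 0.05. fail to reject H0.

tau_b = 0.2444 (C=28, D=17), p = 0.380720, fail to reject H0.


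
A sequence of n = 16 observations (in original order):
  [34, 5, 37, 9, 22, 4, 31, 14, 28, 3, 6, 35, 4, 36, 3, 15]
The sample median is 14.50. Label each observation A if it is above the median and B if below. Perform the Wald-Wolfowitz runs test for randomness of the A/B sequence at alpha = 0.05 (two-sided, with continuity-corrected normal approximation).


Step 1: Compute median = 14.50; label A = above, B = below.
Labels in order: ABABABABABBABABA  (n_A = 8, n_B = 8)
Step 2: Count runs R = 15.
Step 3: Under H0 (random ordering), E[R] = 2*n_A*n_B/(n_A+n_B) + 1 = 2*8*8/16 + 1 = 9.0000.
        Var[R] = 2*n_A*n_B*(2*n_A*n_B - n_A - n_B) / ((n_A+n_B)^2 * (n_A+n_B-1)) = 14336/3840 = 3.7333.
        SD[R] = 1.9322.
Step 4: Continuity-corrected z = (R - 0.5 - E[R]) / SD[R] = (15 - 0.5 - 9.0000) / 1.9322 = 2.8465.
Step 5: Two-sided p-value via normal approximation = 2*(1 - Phi(|z|)) = 0.004420.
Step 6: alpha = 0.05. reject H0.

R = 15, z = 2.8465, p = 0.004420, reject H0.


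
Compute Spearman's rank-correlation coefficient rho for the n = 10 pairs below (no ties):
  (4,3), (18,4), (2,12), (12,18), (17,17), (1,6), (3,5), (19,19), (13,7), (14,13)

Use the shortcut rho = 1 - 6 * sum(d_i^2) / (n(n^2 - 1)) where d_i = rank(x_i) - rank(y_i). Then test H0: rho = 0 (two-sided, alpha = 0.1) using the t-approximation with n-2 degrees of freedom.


Step 1: Rank x and y separately (midranks; no ties here).
rank(x): 4->4, 18->9, 2->2, 12->5, 17->8, 1->1, 3->3, 19->10, 13->6, 14->7
rank(y): 3->1, 4->2, 12->6, 18->9, 17->8, 6->4, 5->3, 19->10, 7->5, 13->7
Step 2: d_i = R_x(i) - R_y(i); compute d_i^2.
  (4-1)^2=9, (9-2)^2=49, (2-6)^2=16, (5-9)^2=16, (8-8)^2=0, (1-4)^2=9, (3-3)^2=0, (10-10)^2=0, (6-5)^2=1, (7-7)^2=0
sum(d^2) = 100.
Step 3: rho = 1 - 6*100 / (10*(10^2 - 1)) = 1 - 600/990 = 0.393939.
Step 4: Under H0, t = rho * sqrt((n-2)/(1-rho^2)) = 1.2123 ~ t(8).
Step 5: Two-sided p-value from the t-distribution with 8 df = 0.259998.
Step 6: alpha = 0.1. fail to reject H0.

rho = 0.3939, p = 0.259998, fail to reject H0 at alpha = 0.1.


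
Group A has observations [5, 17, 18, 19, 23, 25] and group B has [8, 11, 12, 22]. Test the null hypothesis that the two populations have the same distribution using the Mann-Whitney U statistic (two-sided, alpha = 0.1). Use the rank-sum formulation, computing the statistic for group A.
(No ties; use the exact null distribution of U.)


Step 1: Combine and sort all 10 observations; assign midranks.
sorted (value, group): (5,X), (8,Y), (11,Y), (12,Y), (17,X), (18,X), (19,X), (22,Y), (23,X), (25,X)
ranks: 5->1, 8->2, 11->3, 12->4, 17->5, 18->6, 19->7, 22->8, 23->9, 25->10
Step 2: Rank sum for X: R1 = 1 + 5 + 6 + 7 + 9 + 10 = 38.
Step 3: U_X = R1 - n1(n1+1)/2 = 38 - 6*7/2 = 38 - 21 = 17.
       U_Y = n1*n2 - U_X = 24 - 17 = 7.
Step 4: No ties, so the exact null distribution of U (based on enumerating the C(10,6) = 210 equally likely rank assignments) gives the two-sided p-value.
Step 5: p-value = 0.352381; compare to alpha = 0.1. fail to reject H0.

U_X = 17, p = 0.352381, fail to reject H0 at alpha = 0.1.


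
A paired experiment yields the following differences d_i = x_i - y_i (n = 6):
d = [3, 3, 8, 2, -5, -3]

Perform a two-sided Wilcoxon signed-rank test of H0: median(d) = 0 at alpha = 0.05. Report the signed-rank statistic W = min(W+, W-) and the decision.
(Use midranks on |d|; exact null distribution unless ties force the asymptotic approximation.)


Step 1: Drop any zero differences (none here) and take |d_i|.
|d| = [3, 3, 8, 2, 5, 3]
Step 2: Midrank |d_i| (ties get averaged ranks).
ranks: |3|->3, |3|->3, |8|->6, |2|->1, |5|->5, |3|->3
Step 3: Attach original signs; sum ranks with positive sign and with negative sign.
W+ = 3 + 3 + 6 + 1 = 13
W- = 5 + 3 = 8
(Check: W+ + W- = 21 should equal n(n+1)/2 = 21.)
Step 4: Test statistic W = min(W+, W-) = 8.
Step 5: Ties in |d|, so use the tie-corrected normal approximation.
        E[W] = n(n+1)/4 = 6*7/4 = 10.5.
        Tie groups: |d|=3 (t=3); sum(t^3 - t) = 24.
        Var[W] = n(n+1)(2n+1)/24 - sum(t^3-t)/48 = 546/24 - 24/48 = 22.25.
        z = (W - E[W]) / sqrt(Var[W]) = (8 - 10.5) / 4.7170 = -0.5300.
        Two-sided p = 2*Phi(z) = 0.596113.
Step 6: alpha = 0.05. fail to reject H0.

W+ = 13, W- = 8, W = min = 8, p = 0.596113, fail to reject H0.
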